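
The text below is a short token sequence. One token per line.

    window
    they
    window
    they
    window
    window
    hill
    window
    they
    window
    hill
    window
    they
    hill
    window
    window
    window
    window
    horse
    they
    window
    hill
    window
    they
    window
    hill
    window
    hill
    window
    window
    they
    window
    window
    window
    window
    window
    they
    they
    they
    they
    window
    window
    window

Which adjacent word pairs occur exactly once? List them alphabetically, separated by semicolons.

horse they; they hill; window horse

Bigram counts meeting the condition (exactly once):
  horse they: 1
  they hill: 1
  window horse: 1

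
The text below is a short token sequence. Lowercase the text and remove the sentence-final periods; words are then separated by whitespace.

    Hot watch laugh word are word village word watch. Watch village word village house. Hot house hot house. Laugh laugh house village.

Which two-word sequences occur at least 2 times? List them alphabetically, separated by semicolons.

Bigram counts meeting the condition (at least 2 times):
  hot house: 2
  house hot: 2
  village word: 2
  word village: 2

hot house; house hot; village word; word village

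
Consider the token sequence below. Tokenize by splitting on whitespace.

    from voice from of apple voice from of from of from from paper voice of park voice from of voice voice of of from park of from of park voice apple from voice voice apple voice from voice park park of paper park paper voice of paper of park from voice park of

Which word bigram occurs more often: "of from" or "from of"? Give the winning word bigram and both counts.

"from of" (5 vs 4)

"of from": 4 occurrences
"from of": 5 occurrences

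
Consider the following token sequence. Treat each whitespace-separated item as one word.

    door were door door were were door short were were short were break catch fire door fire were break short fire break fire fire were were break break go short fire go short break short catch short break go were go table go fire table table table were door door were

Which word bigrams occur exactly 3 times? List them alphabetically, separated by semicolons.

door were; were break; were door; were were

Bigram counts meeting the condition (exactly 3 times):
  door were: 3
  were break: 3
  were door: 3
  were were: 3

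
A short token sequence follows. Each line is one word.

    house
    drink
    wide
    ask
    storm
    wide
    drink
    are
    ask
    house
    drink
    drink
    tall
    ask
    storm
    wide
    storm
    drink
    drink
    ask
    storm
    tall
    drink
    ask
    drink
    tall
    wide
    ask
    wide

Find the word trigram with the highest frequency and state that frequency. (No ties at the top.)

Trigram frequencies (highest first):
  ask storm wide: 2
  house drink wide: 1
  drink wide ask: 1
  wide ask storm: 1
  storm wide drink: 1
  wide drink are: 1
  … (20 more, each ≤ 1)

"ask storm wide", 2 times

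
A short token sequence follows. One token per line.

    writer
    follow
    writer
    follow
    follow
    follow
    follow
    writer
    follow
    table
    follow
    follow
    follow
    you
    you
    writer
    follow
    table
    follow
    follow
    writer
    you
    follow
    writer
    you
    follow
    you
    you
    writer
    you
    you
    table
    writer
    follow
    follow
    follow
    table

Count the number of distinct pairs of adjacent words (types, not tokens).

12

37 tokens → 36 bigram windows in total.
Repeated bigrams (each contributes count−1 duplicates):
  follow follow: 8
  writer follow: 5
  follow writer: 4
  follow table: 3
  writer you: 3
  you you: 3
  follow you: 2
  table follow: 2
  … (2 more repeated)
24 duplicate windows → 36 − 24 = 12 distinct.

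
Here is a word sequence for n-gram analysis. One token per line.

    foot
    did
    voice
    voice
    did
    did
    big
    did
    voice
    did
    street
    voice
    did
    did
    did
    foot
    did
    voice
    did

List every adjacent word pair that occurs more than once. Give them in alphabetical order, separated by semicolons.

Bigram counts meeting the condition (more than once):
  did did: 3
  did voice: 3
  foot did: 2
  voice did: 4

did did; did voice; foot did; voice did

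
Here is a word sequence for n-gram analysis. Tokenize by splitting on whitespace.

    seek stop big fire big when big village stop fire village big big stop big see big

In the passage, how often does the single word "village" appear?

Scanning the 17 tokens for "village":
  position 8: village
  position 11: village

2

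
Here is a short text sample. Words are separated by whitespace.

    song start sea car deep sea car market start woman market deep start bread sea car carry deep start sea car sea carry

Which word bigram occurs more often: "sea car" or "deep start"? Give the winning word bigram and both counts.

"sea car": 4 occurrences
"deep start": 2 occurrences

"sea car" (4 vs 2)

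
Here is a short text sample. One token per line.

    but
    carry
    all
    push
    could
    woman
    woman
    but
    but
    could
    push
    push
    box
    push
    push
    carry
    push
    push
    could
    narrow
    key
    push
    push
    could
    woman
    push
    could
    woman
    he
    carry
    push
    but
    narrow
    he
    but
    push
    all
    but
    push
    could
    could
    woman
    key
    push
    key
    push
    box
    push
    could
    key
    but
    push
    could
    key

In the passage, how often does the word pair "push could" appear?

Scanning the 53 overlapping bigram windows for "push could":
  position 4–5: push could
  position 18–19: push could
  position 23–24: push could
  position 26–27: push could
  position 39–40: push could
  position 48–49: push could
  position 52–53: push could

7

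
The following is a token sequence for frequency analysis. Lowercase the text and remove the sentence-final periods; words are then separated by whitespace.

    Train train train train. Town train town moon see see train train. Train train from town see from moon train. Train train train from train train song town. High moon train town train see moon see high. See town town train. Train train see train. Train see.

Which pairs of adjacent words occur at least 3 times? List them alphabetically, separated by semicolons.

Bigram counts meeting the condition (at least 3 times):
  town train: 3
  train see: 3
  train town: 3
  train train: 13

town train; train see; train town; train train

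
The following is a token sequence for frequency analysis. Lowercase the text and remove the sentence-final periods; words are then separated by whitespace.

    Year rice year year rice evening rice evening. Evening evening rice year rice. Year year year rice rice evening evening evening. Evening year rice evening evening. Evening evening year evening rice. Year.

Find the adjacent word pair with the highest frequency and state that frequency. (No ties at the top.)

Bigram frequencies (highest first):
  evening evening: 8
  year rice: 5
  rice year: 4
  rice evening: 4
  year year: 3
  evening rice: 3
  … (3 more, each ≤ 2)

"evening evening", 8 times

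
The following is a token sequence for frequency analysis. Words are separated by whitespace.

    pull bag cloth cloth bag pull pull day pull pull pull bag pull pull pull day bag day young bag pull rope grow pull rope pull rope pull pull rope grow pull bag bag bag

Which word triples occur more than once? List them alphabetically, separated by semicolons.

Trigram counts meeting the condition (more than once):
  bag pull pull: 2
  pull pull day: 2
  pull pull pull: 2
  pull rope grow: 2
  pull rope pull: 2
  rope grow pull: 2

bag pull pull; pull pull day; pull pull pull; pull rope grow; pull rope pull; rope grow pull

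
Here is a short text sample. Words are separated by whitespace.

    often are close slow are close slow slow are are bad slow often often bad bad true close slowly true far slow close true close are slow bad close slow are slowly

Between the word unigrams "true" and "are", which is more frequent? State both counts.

"true": 3 occurrences
"are": 6 occurrences

"are" (6 vs 3)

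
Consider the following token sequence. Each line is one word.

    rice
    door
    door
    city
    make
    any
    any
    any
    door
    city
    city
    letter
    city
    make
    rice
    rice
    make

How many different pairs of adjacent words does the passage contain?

17 tokens → 16 bigram windows in total.
Repeated bigrams (each contributes count−1 duplicates):
  any any: 2
  city make: 2
  door city: 2
3 duplicate windows → 16 − 3 = 13 distinct.

13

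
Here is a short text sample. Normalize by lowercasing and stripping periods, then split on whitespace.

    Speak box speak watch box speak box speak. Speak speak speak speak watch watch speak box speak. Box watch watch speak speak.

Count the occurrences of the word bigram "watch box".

Scanning the 21 overlapping bigram windows for "watch box":
  position 4–5: watch box

1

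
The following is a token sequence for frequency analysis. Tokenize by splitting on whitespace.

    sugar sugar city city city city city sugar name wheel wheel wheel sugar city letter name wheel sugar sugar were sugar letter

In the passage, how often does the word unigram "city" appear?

6

Scanning the 22 tokens for "city":
  position 3: city
  position 4: city
  position 5: city
  position 6: city
  position 7: city
  position 14: city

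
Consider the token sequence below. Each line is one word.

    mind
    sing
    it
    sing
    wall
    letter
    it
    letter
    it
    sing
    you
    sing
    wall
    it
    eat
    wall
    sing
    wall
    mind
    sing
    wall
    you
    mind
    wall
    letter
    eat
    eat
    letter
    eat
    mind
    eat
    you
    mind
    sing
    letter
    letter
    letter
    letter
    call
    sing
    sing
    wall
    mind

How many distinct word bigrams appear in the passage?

43 tokens → 42 bigram windows in total.
Repeated bigrams (each contributes count−1 duplicates):
  sing wall: 5
  letter letter: 3
  mind sing: 3
  it sing: 2
  letter eat: 2
  letter it: 2
  wall letter: 2
  wall mind: 2
  … (1 more repeated)
14 duplicate windows → 42 − 14 = 28 distinct.

28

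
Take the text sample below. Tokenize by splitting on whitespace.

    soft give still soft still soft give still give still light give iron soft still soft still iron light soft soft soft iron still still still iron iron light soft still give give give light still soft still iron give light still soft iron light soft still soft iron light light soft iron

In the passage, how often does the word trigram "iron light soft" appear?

3

Scanning the 51 overlapping trigram windows for "iron light soft":
  position 18–20: iron light soft
  position 28–30: iron light soft
  position 44–46: iron light soft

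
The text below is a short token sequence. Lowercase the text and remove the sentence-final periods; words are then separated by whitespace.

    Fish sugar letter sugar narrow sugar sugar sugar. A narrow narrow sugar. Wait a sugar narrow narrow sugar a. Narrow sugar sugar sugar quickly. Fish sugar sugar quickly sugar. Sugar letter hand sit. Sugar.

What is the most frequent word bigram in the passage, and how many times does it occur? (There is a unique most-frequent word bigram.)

Bigram frequencies (highest first):
  sugar sugar: 6
  narrow sugar: 4
  fish sugar: 2
  sugar letter: 2
  sugar narrow: 2
  sugar a: 2
  … (12 more, each ≤ 2)

"sugar sugar", 6 times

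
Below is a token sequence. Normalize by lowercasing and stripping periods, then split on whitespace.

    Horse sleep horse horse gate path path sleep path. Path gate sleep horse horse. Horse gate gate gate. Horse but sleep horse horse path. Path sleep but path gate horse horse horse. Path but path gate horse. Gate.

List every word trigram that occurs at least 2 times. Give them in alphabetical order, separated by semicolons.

Trigram counts meeting the condition (at least 2 times):
  but path gate: 2
  horse horse gate: 2
  horse horse horse: 2
  horse horse path: 2
  path gate horse: 2
  path path sleep: 2
  sleep horse horse: 3

but path gate; horse horse gate; horse horse horse; horse horse path; path gate horse; path path sleep; sleep horse horse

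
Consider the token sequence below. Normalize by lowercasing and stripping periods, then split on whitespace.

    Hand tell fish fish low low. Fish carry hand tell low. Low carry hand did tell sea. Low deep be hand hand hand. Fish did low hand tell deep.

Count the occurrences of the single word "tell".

Scanning the 29 tokens for "tell":
  position 2: tell
  position 10: tell
  position 16: tell
  position 28: tell

4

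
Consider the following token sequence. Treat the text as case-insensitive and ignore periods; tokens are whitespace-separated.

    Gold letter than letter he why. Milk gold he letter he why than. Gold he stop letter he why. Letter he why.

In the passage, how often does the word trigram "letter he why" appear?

Scanning the 20 overlapping trigram windows for "letter he why":
  position 4–6: letter he why
  position 10–12: letter he why
  position 17–19: letter he why
  position 20–22: letter he why

4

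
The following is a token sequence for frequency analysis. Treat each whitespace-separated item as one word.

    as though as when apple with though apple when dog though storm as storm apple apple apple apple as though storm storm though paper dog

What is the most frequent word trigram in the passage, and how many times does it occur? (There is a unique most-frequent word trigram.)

"apple apple apple", 2 times

Trigram frequencies (highest first):
  apple apple apple: 2
  as though as: 1
  though as when: 1
  as when apple: 1
  when apple with: 1
  apple with though: 1
  … (16 more, each ≤ 1)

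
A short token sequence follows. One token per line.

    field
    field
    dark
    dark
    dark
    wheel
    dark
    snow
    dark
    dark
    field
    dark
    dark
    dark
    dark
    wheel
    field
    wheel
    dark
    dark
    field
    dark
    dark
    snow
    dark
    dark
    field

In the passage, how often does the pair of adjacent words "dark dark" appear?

9

Scanning the 26 overlapping bigram windows for "dark dark":
  position 3–4: dark dark
  position 4–5: dark dark
  position 9–10: dark dark
  position 12–13: dark dark
  position 13–14: dark dark
  position 14–15: dark dark
  position 19–20: dark dark
  position 22–23: dark dark
  position 25–26: dark dark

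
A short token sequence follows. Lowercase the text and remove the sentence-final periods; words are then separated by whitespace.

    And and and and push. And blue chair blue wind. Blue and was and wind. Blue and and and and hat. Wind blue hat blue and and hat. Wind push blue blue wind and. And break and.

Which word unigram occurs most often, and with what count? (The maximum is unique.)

"and", 16 times

Unigram frequencies (highest first):
  and: 16
  blue: 8
  wind: 5
  hat: 3
  push: 2
  chair: 1
  … (2 more, each ≤ 1)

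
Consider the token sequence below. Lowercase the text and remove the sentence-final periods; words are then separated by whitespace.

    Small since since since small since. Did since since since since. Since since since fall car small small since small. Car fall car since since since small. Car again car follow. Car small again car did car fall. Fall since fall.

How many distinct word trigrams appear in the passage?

41 tokens → 39 trigram windows in total.
Repeated trigrams (each contributes count−1 duplicates):
  since since since: 7
  since since small: 2
  since small car: 2
8 duplicate windows → 39 − 8 = 31 distinct.

31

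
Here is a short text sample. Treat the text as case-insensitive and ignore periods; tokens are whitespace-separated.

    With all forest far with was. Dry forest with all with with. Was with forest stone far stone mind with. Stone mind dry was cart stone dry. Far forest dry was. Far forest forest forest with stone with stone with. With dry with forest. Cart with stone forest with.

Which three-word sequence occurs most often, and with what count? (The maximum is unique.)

"with stone with", 2 times

Trigram frequencies (highest first):
  with stone with: 2
  with all forest: 1
  all forest far: 1
  forest far with: 1
  far with was: 1
  with was dry: 1
  … (40 more, each ≤ 1)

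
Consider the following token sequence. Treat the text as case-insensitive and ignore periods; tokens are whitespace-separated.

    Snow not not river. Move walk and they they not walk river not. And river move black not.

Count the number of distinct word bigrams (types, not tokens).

18 tokens → 17 bigram windows in total.
Repeated bigrams (each contributes count−1 duplicates):
  river move: 2
1 duplicate windows → 17 − 1 = 16 distinct.

16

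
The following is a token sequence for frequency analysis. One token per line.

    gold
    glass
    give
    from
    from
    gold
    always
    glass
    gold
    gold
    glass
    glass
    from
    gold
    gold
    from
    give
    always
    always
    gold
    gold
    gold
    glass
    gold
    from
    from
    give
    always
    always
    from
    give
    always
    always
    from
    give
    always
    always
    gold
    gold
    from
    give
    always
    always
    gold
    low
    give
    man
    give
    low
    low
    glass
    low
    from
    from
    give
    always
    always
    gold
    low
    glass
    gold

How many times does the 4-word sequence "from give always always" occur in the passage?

6

Scanning the 58 overlapping 4-gram windows for "from give always always":
  position 16–19: from give always always
  position 26–29: from give always always
  position 30–33: from give always always
  position 34–37: from give always always
  position 40–43: from give always always
  position 54–57: from give always always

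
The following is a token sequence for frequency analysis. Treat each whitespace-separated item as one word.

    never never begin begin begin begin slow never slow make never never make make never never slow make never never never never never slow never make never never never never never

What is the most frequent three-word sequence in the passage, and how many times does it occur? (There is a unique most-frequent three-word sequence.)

"never never never", 6 times

Trigram frequencies (highest first):
  never never never: 6
  make never never: 4
  begin begin begin: 2
  never slow make: 2
  slow make never: 2
  never never slow: 2
  … (11 more, each ≤ 1)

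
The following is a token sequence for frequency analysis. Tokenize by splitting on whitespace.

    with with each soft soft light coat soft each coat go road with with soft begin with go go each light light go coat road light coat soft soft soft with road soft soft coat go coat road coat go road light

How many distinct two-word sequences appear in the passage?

29

42 tokens → 41 bigram windows in total.
Repeated bigrams (each contributes count−1 duplicates):
  soft soft: 4
  coat go: 3
  coat road: 2
  coat soft: 2
  go coat: 2
  go road: 2
  light coat: 2
  road light: 2
  … (1 more repeated)
12 duplicate windows → 41 − 12 = 29 distinct.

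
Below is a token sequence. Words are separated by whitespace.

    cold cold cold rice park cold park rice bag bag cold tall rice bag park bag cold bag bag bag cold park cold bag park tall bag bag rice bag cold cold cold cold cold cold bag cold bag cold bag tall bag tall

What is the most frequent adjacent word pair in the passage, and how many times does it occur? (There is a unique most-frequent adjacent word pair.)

Bigram frequencies (highest first):
  cold cold: 7
  bag cold: 6
  cold bag: 5
  bag bag: 4
  rice bag: 3
  park cold: 2
  … (12 more, each ≤ 2)

"cold cold", 7 times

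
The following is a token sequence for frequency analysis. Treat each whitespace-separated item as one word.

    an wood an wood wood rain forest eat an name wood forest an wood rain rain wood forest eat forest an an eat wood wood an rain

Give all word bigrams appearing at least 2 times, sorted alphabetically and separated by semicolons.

an wood; forest an; forest eat; wood an; wood forest; wood rain; wood wood

Bigram counts meeting the condition (at least 2 times):
  an wood: 3
  forest an: 2
  forest eat: 2
  wood an: 2
  wood forest: 2
  wood rain: 2
  wood wood: 2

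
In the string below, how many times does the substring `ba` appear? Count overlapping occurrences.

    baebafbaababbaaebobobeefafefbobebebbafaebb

Sliding a length-2 window over the 42 characters (41 positions):
  position 1–2: ba
  position 4–5: ba
  position 7–8: ba
  position 10–11: ba
  position 13–14: ba
  position 36–37: ba

6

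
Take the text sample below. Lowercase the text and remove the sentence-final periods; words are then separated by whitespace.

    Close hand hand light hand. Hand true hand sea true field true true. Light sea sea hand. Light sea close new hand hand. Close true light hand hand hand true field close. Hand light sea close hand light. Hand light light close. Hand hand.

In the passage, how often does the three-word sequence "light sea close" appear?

2

Scanning the 42 overlapping trigram windows for "light sea close":
  position 18–20: light sea close
  position 34–36: light sea close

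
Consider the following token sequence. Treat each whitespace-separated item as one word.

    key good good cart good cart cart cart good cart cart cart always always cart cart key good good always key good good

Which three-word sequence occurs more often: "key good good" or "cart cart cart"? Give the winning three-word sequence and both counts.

"key good good" (3 vs 2)

"key good good": 3 occurrences
"cart cart cart": 2 occurrences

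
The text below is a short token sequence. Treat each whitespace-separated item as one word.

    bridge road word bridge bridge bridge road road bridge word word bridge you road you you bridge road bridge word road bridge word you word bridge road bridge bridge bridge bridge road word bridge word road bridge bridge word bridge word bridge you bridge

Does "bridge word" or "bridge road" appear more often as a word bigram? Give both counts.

"bridge word" (6 vs 5)

"bridge word": 6 occurrences
"bridge road": 5 occurrences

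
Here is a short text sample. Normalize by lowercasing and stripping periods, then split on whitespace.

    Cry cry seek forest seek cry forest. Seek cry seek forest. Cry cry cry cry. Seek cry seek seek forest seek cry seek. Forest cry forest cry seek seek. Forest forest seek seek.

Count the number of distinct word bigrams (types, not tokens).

33 tokens → 32 bigram windows in total.
Repeated bigrams (each contributes count−1 duplicates):
  cry seek: 6
  seek forest: 5
  cry cry: 4
  forest seek: 4
  seek cry: 4
  forest cry: 3
  seek seek: 3
  cry forest: 2
23 duplicate windows → 32 − 23 = 9 distinct.

9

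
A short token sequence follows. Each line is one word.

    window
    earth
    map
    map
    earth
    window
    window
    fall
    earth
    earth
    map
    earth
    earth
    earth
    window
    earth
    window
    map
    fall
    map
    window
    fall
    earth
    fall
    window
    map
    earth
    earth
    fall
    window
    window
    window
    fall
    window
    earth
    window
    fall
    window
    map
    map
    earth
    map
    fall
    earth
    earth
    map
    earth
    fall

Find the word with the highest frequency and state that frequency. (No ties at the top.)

Unigram frequencies (highest first):
  earth: 16
  window: 13
  map: 10
  fall: 9

"earth", 16 times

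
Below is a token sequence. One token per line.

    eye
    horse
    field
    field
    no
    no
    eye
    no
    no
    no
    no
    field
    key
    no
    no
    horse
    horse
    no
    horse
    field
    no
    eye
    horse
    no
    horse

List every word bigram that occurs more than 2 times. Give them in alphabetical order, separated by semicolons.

Bigram counts meeting the condition (more than 2 times):
  no horse: 3
  no no: 5

no horse; no no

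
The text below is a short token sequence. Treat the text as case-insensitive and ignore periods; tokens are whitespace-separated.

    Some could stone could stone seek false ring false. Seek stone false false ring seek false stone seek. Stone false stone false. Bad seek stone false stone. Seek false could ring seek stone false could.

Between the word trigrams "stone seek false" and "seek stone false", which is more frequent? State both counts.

"stone seek false": 2 occurrences
"seek stone false": 4 occurrences

"seek stone false" (4 vs 2)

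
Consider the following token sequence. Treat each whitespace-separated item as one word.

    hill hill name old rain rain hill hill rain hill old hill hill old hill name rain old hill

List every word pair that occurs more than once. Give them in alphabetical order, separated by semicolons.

Bigram counts meeting the condition (more than once):
  hill hill: 3
  hill name: 2
  hill old: 2
  old hill: 3
  rain hill: 2

hill hill; hill name; hill old; old hill; rain hill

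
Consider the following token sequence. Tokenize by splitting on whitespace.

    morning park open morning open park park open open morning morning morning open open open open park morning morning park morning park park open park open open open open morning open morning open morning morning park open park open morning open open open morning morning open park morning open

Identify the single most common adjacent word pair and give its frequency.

"open open", 9 times

Bigram frequencies (highest first):
  open open: 9
  open morning: 7
  morning open: 7
  park open: 6
  open park: 5
  morning morning: 5
  … (3 more, each ≤ 4)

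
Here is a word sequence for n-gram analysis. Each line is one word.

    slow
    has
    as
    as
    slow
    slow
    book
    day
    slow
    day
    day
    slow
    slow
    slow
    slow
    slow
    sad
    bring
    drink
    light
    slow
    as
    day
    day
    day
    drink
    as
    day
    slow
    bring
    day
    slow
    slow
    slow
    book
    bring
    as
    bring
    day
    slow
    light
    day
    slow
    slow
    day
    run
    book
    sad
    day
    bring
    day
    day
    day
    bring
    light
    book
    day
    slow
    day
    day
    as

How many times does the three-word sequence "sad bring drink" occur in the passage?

Scanning the 59 overlapping trigram windows for "sad bring drink":
  position 17–19: sad bring drink

1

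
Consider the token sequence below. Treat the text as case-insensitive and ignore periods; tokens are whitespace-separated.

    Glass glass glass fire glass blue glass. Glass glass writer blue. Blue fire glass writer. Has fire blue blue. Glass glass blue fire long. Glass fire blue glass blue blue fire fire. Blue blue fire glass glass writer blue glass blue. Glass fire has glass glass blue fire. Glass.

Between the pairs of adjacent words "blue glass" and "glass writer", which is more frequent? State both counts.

"blue glass": 5 occurrences
"glass writer": 3 occurrences

"blue glass" (5 vs 3)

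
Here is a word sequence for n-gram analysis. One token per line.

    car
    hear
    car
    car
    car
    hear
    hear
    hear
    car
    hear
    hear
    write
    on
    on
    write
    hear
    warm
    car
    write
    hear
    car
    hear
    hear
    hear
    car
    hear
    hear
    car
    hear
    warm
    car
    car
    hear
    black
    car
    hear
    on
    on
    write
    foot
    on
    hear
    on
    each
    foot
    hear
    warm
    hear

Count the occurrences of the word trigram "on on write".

2

Scanning the 46 overlapping trigram windows for "on on write":
  position 13–15: on on write
  position 37–39: on on write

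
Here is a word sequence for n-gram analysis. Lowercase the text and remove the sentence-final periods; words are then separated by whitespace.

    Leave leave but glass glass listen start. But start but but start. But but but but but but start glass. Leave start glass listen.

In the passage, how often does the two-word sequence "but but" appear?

Scanning the 23 overlapping bigram windows for "but but":
  position 10–11: but but
  position 13–14: but but
  position 14–15: but but
  position 15–16: but but
  position 16–17: but but
  position 17–18: but but

6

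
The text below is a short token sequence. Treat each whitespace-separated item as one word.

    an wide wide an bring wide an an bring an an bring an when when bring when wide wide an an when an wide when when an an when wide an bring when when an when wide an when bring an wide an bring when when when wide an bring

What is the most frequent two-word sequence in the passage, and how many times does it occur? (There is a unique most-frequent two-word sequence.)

Bigram frequencies (highest first):
  wide an: 7
  an bring: 6
  an when: 5
  when when: 5
  an an: 4
  when wide: 4
  … (8 more, each ≤ 3)

"wide an", 7 times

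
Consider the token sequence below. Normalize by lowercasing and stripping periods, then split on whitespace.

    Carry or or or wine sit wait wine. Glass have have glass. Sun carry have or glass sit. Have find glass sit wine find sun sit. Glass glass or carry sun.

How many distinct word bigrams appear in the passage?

31 tokens → 30 bigram windows in total.
Repeated bigrams (each contributes count−1 duplicates):
  glass sit: 2
  or or: 2
2 duplicate windows → 30 − 2 = 28 distinct.

28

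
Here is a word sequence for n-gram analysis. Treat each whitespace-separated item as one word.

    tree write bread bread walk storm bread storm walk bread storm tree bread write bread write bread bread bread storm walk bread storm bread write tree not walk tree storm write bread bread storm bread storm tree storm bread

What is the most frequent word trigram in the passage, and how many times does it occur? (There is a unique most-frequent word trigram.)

Trigram frequencies (highest first):
  write bread bread: 3
  storm bread storm: 2
  bread storm walk: 2
  storm walk bread: 2
  walk bread storm: 2
  bread storm tree: 2
  … (21 more, each ≤ 2)

"write bread bread", 3 times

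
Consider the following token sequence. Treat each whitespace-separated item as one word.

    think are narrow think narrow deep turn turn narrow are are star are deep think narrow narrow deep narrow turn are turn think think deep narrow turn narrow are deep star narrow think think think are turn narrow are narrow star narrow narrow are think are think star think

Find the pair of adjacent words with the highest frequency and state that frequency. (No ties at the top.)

"narrow are", 4 times

Bigram frequencies (highest first):
  narrow are: 4
  think are: 3
  turn narrow: 3
  think think: 3
  are narrow: 2
  narrow think: 2
  … (22 more, each ≤ 2)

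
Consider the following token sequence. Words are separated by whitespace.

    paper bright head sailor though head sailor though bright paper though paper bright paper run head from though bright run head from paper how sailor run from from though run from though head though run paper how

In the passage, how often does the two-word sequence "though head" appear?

Scanning the 36 overlapping bigram windows for "though head":
  position 5–6: though head
  position 32–33: though head

2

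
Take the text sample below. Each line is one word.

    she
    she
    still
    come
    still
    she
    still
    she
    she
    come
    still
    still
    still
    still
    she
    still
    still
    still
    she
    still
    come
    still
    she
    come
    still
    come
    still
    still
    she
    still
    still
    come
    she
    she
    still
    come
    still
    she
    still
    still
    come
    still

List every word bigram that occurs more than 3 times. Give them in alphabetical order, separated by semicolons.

Bigram counts meeting the condition (more than 3 times):
  come still: 7
  she still: 7
  still come: 6
  still she: 7
  still still: 8

come still; she still; still come; still she; still still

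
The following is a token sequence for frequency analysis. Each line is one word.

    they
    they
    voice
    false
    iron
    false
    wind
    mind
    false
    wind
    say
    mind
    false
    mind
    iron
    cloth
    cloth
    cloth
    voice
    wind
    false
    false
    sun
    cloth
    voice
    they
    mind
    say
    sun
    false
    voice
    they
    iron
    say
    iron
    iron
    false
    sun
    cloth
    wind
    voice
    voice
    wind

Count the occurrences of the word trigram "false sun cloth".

2

Scanning the 41 overlapping trigram windows for "false sun cloth":
  position 22–24: false sun cloth
  position 37–39: false sun cloth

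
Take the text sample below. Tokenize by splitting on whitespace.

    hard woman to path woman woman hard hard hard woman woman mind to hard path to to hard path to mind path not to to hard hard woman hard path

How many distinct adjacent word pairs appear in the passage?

17

30 tokens → 29 bigram windows in total.
Repeated bigrams (each contributes count−1 duplicates):
  hard hard: 3
  hard path: 3
  hard woman: 3
  to hard: 3
  path to: 2
  to to: 2
  woman hard: 2
  woman woman: 2
12 duplicate windows → 29 − 12 = 17 distinct.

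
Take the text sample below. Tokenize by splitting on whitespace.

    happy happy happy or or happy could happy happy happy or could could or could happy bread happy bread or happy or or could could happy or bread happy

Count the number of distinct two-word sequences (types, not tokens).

29 tokens → 28 bigram windows in total.
Repeated bigrams (each contributes count−1 duplicates):
  happy happy: 4
  happy or: 4
  could happy: 3
  or could: 3
  bread happy: 2
  could could: 2
  happy bread: 2
  or happy: 2
  … (1 more repeated)
15 duplicate windows → 28 − 15 = 13 distinct.

13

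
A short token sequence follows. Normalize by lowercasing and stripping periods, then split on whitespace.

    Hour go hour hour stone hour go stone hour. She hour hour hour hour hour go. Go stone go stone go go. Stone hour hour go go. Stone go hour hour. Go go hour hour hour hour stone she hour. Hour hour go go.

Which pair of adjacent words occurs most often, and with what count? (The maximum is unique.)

"hour hour", 12 times

Bigram frequencies (highest first):
  hour hour: 12
  hour go: 6
  go stone: 5
  go go: 5
  go hour: 3
  stone hour: 3
  … (5 more, each ≤ 3)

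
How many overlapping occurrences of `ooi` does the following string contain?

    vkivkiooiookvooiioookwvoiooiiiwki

3

Sliding a length-3 window over the 33 characters (31 positions):
  position 7–9: ooi
  position 14–16: ooi
  position 26–28: ooi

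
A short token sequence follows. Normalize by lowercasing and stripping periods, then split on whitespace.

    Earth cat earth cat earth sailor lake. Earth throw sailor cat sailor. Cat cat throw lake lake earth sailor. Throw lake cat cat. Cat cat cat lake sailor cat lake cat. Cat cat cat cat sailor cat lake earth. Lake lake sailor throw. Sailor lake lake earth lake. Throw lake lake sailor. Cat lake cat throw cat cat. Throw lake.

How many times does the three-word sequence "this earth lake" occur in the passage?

Scanning the 58 overlapping trigram windows for "this earth lake":
  (none found)

0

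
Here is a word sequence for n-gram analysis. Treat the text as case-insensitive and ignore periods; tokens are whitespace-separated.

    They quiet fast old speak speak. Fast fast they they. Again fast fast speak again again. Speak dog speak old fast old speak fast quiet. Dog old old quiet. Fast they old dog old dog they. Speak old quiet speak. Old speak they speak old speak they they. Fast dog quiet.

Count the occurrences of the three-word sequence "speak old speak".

2

Scanning the 49 overlapping trigram windows for "speak old speak":
  position 40–42: speak old speak
  position 44–46: speak old speak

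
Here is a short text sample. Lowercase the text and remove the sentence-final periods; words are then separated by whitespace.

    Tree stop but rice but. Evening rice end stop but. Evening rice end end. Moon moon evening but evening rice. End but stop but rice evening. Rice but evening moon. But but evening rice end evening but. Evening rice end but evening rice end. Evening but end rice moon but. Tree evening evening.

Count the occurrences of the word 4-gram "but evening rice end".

6

Scanning the 50 overlapping 4-gram windows for "but evening rice end":
  position 5–8: but evening rice end
  position 10–13: but evening rice end
  position 18–21: but evening rice end
  position 32–35: but evening rice end
  position 37–40: but evening rice end
  position 41–44: but evening rice end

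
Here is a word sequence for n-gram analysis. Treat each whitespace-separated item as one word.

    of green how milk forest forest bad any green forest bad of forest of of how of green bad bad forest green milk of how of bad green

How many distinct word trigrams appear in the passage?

28 tokens → 26 trigram windows in total.
Repeated trigrams (each contributes count−1 duplicates):
  of how of: 2
1 duplicate windows → 26 − 1 = 25 distinct.

25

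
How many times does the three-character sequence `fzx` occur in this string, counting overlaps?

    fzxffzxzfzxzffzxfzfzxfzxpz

6

Sliding a length-3 window over the 26 characters (24 positions):
  position 1–3: fzx
  position 5–7: fzx
  position 9–11: fzx
  position 14–16: fzx
  position 19–21: fzx
  position 22–24: fzx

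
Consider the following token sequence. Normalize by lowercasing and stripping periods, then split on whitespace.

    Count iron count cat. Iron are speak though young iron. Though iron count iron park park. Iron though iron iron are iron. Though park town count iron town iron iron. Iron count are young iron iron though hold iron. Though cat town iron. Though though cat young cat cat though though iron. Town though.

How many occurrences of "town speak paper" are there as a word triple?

0

Scanning the 52 overlapping trigram windows for "town speak paper":
  (none found)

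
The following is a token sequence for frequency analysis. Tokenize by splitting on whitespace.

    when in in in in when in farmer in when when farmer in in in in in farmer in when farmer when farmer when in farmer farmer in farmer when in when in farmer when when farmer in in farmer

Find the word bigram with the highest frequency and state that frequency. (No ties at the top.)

Bigram frequencies (highest first):
  in in: 8
  in farmer: 6
  when in: 5
  farmer in: 5
  in when: 4
  when farmer: 4
  … (3 more, each ≤ 4)

"in in", 8 times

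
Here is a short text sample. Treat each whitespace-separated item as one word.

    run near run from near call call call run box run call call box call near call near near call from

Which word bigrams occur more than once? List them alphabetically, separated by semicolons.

call call; call near; near call

Bigram counts meeting the condition (more than once):
  call call: 3
  call near: 2
  near call: 3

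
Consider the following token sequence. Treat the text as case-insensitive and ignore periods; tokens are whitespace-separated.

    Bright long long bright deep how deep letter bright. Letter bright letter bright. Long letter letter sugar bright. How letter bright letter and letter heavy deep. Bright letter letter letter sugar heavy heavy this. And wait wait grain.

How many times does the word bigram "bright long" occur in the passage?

Scanning the 37 overlapping bigram windows for "bright long":
  position 1–2: bright long
  position 13–14: bright long

2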